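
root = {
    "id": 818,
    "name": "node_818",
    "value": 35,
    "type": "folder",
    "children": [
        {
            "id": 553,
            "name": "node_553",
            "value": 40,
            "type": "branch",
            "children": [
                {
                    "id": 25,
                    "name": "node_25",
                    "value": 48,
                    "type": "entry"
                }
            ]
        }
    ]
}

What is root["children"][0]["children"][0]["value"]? 48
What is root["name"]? "node_818"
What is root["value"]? 35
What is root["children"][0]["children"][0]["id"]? 25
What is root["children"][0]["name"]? "node_553"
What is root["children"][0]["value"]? 40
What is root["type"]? "folder"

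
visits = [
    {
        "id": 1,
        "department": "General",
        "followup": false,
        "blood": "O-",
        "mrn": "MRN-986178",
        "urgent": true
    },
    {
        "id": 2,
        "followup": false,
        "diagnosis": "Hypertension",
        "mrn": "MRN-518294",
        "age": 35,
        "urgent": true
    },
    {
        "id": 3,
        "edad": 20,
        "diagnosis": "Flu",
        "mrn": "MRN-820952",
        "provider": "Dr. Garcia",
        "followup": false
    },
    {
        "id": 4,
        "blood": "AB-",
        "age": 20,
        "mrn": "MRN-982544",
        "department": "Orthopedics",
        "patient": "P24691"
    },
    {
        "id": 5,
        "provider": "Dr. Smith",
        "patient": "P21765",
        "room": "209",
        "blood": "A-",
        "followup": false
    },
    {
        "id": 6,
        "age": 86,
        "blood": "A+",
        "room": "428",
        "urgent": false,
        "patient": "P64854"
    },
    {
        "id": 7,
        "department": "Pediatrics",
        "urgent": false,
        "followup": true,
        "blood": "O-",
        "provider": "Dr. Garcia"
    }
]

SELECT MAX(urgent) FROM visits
True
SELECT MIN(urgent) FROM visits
False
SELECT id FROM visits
[1, 2, 3, 4, 5, 6, 7]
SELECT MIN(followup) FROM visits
False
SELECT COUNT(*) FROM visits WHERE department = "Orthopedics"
1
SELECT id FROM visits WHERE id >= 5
[5, 6, 7]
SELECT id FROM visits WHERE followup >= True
[7]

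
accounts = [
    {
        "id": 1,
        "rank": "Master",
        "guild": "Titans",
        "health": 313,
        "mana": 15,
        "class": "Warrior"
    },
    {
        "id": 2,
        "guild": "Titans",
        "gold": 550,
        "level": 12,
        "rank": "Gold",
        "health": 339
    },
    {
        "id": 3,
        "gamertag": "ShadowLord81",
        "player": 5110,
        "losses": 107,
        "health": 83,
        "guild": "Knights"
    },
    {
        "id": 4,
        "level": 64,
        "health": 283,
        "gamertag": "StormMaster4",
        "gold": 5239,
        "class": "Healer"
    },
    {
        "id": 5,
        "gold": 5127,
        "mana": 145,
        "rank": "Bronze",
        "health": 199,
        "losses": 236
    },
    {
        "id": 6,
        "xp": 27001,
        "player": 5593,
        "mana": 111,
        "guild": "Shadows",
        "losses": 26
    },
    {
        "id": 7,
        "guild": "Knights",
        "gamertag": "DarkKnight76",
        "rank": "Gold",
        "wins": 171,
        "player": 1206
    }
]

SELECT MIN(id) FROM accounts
1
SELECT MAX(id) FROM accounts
7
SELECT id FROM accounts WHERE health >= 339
[2]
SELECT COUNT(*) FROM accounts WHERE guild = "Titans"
2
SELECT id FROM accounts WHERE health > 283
[1, 2]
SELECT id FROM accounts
[1, 2, 3, 4, 5, 6, 7]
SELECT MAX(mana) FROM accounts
145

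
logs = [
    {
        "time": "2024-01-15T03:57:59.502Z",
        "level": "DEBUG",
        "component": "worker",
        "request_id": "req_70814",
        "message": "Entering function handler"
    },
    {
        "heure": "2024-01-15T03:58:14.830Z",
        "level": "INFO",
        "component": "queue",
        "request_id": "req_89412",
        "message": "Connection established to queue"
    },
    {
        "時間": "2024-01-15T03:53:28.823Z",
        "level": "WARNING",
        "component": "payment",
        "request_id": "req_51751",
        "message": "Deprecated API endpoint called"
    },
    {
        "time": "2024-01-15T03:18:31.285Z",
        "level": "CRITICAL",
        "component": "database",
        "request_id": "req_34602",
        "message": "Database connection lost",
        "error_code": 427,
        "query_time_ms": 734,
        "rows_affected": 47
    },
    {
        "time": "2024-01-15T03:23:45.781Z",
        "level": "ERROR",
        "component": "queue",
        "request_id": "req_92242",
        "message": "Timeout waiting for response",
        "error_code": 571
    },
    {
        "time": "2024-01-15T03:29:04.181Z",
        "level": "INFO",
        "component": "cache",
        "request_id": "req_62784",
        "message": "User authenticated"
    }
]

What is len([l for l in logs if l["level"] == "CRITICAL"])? 1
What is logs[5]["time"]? "2024-01-15T03:29:04.181Z"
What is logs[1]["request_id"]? "req_89412"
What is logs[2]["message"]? "Deprecated API endpoint called"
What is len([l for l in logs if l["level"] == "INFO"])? 2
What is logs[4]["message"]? "Timeout waiting for response"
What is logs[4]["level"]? "ERROR"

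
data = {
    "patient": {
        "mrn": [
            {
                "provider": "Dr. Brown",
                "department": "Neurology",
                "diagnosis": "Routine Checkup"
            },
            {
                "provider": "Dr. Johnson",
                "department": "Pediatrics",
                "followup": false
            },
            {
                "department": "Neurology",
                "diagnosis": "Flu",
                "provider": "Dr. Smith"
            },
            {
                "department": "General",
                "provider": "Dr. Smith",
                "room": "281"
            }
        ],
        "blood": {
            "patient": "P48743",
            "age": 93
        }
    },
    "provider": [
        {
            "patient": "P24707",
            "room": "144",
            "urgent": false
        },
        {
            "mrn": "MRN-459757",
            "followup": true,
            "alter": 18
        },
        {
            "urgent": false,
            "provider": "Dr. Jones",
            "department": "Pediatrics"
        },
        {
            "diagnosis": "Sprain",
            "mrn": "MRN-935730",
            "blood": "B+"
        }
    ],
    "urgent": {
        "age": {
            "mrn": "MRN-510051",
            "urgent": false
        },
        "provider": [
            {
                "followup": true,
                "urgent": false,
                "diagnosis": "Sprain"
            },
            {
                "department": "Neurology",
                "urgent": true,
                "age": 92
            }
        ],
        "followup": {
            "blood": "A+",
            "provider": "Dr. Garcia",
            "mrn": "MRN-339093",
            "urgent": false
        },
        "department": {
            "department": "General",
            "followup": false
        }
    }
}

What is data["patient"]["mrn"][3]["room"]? "281"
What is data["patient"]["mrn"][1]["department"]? "Pediatrics"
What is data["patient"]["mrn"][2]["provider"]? "Dr. Smith"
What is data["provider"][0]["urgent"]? False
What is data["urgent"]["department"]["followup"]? False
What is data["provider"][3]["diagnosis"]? "Sprain"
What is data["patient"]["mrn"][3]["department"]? "General"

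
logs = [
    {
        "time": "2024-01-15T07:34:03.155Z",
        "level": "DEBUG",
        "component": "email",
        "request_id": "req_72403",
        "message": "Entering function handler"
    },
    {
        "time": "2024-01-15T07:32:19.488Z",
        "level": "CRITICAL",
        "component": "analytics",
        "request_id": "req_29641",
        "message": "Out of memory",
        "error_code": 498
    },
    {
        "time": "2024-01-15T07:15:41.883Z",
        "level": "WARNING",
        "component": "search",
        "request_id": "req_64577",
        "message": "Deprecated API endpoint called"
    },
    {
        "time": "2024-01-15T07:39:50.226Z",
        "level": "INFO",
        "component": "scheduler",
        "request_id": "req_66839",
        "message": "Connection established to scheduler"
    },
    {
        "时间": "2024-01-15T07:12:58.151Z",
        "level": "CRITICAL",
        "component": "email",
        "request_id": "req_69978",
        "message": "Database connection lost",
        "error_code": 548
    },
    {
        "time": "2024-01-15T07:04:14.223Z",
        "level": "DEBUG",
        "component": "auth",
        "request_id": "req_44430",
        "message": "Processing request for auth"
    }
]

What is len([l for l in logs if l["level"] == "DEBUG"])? 2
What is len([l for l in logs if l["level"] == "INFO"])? 1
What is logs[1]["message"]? "Out of memory"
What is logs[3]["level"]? "INFO"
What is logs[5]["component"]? "auth"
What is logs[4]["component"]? "email"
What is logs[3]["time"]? "2024-01-15T07:39:50.226Z"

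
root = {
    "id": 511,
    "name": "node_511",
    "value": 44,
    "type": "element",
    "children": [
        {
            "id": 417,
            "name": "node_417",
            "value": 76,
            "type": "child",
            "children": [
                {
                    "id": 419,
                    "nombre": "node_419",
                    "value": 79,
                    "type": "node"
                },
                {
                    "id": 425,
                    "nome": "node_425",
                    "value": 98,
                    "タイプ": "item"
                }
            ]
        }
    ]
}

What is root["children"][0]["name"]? "node_417"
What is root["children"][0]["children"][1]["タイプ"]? "item"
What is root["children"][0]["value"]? 76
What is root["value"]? 44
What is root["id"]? 511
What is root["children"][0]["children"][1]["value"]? 98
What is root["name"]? "node_511"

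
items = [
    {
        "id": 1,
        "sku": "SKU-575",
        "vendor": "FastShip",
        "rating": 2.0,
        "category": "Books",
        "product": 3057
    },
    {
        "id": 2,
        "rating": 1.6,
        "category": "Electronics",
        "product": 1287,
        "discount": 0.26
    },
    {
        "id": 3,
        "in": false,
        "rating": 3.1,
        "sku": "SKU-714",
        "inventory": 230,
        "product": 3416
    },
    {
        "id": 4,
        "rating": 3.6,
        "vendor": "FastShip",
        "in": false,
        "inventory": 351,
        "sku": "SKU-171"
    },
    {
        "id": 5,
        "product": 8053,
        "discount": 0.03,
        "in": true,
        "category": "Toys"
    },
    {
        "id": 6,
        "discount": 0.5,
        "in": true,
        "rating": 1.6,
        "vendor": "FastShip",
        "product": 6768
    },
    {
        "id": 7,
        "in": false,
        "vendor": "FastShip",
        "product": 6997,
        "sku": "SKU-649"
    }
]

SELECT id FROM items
[1, 2, 3, 4, 5, 6, 7]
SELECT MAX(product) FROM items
8053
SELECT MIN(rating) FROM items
1.6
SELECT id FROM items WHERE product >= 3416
[3, 5, 6, 7]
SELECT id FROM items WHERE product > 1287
[1, 3, 5, 6, 7]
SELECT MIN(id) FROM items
1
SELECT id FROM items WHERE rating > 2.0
[3, 4]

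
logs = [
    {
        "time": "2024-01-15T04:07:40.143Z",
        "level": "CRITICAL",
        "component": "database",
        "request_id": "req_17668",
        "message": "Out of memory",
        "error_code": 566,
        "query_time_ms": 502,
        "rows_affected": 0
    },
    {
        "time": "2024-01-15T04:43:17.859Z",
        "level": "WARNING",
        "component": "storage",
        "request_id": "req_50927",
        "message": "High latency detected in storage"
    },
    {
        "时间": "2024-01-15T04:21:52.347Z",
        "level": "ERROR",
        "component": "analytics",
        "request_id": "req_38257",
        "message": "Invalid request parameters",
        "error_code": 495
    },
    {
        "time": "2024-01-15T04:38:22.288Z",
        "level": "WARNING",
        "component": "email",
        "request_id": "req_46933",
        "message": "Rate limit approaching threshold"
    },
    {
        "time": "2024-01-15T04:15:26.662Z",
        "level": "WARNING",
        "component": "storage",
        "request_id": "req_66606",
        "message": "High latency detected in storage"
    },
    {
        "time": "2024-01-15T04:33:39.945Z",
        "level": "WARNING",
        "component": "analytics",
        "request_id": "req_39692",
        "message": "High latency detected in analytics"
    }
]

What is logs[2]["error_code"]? 495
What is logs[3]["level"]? "WARNING"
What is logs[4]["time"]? "2024-01-15T04:15:26.662Z"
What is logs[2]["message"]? "Invalid request parameters"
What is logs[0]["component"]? "database"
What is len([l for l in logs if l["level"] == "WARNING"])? 4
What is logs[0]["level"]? "CRITICAL"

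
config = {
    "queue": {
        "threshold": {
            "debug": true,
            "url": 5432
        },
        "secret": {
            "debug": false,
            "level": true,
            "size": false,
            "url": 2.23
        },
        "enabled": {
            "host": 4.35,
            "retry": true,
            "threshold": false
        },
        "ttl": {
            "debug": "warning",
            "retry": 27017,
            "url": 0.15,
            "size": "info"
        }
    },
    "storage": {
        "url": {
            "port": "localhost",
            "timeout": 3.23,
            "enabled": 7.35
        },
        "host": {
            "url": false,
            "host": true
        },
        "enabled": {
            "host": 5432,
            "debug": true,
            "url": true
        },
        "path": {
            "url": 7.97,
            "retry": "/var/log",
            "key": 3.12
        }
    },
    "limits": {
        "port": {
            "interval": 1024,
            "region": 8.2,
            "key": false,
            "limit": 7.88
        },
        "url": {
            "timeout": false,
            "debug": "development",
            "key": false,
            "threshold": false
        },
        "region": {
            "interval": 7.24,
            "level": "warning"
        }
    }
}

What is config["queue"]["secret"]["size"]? False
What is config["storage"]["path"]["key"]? 3.12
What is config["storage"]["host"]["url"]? False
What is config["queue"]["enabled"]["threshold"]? False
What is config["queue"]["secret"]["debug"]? False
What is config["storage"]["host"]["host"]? True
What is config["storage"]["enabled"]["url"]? True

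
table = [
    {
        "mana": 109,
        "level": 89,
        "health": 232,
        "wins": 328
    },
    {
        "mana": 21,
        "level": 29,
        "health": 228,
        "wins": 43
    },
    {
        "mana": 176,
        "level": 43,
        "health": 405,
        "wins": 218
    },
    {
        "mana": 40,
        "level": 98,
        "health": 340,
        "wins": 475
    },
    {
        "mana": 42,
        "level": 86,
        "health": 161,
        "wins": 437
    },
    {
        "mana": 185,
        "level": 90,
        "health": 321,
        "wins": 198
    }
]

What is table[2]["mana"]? 176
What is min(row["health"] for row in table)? 161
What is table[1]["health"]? 228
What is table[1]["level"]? 29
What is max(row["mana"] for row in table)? 185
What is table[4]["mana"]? 42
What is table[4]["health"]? 161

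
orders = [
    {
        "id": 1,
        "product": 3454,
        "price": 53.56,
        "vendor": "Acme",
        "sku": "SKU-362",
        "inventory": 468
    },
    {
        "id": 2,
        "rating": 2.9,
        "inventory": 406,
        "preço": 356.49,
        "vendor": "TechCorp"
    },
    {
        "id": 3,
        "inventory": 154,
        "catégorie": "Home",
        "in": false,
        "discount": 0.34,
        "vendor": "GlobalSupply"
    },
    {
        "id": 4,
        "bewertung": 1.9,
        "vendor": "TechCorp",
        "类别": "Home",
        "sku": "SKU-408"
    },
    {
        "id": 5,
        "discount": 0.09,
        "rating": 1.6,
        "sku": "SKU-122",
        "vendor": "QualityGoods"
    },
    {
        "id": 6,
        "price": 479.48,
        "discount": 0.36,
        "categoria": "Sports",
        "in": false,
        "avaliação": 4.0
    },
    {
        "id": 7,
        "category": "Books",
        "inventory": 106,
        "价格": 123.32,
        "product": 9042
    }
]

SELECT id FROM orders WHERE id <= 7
[1, 2, 3, 4, 5, 6, 7]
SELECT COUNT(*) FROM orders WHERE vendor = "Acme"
1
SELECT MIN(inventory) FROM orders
106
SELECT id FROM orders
[1, 2, 3, 4, 5, 6, 7]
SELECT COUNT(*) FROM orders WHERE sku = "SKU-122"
1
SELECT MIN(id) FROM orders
1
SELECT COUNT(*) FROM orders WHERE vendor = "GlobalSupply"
1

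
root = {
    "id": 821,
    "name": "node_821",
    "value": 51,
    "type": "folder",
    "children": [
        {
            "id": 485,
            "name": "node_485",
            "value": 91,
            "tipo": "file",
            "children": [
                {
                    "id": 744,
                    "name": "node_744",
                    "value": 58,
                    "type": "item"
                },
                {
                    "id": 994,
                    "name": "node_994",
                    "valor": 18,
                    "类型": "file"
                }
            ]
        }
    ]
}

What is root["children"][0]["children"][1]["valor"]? 18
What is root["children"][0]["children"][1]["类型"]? "file"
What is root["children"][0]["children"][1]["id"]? 994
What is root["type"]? "folder"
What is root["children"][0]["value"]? 91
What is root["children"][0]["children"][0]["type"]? "item"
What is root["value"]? 51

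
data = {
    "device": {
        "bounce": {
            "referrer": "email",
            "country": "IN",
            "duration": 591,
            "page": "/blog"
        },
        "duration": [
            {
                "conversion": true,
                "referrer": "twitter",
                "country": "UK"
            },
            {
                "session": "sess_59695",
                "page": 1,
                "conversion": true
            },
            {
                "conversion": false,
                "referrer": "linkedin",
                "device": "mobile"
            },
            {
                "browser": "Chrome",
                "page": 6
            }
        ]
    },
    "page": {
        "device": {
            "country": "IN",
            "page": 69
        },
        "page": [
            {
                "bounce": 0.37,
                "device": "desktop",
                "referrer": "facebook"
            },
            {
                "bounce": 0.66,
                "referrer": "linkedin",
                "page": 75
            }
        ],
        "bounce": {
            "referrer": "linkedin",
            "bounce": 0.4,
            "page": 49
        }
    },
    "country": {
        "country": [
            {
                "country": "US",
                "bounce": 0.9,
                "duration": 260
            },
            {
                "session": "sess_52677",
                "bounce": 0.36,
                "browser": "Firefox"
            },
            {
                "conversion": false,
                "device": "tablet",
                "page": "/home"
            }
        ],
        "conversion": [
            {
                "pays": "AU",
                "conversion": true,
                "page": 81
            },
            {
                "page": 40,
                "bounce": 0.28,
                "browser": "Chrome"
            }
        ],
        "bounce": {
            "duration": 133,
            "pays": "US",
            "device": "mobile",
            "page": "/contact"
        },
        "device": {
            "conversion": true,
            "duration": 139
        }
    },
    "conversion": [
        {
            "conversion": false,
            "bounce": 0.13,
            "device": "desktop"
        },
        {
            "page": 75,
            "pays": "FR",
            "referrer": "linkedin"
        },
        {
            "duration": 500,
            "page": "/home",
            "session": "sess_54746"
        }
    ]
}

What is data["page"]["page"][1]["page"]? 75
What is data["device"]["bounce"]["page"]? "/blog"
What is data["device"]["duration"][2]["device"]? "mobile"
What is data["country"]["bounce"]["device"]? "mobile"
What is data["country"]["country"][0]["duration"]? 260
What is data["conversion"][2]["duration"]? 500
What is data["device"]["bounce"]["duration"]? 591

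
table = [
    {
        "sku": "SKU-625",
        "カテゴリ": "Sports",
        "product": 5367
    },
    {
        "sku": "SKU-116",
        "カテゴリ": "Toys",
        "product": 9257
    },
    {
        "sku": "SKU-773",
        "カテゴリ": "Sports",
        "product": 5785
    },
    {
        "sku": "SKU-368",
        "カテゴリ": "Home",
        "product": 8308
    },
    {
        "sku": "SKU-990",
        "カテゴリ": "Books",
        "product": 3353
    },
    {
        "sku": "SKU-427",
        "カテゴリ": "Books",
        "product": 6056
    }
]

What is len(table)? 6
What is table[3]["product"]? 8308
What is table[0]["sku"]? "SKU-625"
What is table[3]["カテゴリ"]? "Home"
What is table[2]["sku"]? "SKU-773"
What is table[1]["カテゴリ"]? "Toys"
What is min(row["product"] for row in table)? 3353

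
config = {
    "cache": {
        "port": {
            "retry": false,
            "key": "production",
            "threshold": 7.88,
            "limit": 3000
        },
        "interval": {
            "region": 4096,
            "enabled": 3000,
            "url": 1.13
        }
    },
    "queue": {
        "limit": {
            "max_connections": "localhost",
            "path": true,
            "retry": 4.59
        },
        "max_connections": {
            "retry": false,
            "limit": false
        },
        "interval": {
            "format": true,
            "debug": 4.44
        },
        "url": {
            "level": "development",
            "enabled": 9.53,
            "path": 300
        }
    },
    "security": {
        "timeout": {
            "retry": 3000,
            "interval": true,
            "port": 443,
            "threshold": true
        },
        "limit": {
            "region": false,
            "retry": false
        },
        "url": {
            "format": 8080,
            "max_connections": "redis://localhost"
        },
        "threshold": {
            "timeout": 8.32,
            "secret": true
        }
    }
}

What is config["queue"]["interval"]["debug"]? 4.44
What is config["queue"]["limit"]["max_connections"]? "localhost"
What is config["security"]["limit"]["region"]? False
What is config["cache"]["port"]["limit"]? 3000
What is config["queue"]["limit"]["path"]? True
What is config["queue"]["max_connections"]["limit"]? False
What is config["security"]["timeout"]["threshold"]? True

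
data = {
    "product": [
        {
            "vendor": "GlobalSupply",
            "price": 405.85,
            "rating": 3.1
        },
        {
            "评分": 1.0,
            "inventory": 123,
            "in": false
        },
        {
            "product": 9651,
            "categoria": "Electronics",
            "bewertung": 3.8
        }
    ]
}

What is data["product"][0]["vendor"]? "GlobalSupply"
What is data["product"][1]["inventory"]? 123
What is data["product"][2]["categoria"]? "Electronics"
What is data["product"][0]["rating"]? 3.1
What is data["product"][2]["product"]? 9651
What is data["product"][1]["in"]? False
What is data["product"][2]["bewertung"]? 3.8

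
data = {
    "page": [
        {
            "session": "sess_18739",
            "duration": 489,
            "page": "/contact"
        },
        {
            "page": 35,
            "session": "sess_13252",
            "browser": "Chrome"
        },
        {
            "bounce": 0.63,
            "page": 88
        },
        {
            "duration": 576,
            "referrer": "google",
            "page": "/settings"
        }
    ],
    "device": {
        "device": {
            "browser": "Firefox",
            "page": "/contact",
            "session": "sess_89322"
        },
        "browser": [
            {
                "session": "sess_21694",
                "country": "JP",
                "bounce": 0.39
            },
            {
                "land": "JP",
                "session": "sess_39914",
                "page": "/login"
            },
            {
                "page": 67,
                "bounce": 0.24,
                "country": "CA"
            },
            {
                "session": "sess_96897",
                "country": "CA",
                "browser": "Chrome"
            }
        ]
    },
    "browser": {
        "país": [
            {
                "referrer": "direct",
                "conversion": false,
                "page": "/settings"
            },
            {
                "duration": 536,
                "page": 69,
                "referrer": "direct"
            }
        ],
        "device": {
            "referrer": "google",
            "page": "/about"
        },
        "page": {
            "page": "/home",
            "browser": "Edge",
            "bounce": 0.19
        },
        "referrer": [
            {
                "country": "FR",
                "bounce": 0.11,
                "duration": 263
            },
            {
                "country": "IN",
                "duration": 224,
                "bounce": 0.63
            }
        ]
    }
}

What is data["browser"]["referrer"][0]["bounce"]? 0.11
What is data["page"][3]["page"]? "/settings"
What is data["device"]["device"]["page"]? "/contact"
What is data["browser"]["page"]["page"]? "/home"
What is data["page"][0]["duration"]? 489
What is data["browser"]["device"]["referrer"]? "google"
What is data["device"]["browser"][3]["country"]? "CA"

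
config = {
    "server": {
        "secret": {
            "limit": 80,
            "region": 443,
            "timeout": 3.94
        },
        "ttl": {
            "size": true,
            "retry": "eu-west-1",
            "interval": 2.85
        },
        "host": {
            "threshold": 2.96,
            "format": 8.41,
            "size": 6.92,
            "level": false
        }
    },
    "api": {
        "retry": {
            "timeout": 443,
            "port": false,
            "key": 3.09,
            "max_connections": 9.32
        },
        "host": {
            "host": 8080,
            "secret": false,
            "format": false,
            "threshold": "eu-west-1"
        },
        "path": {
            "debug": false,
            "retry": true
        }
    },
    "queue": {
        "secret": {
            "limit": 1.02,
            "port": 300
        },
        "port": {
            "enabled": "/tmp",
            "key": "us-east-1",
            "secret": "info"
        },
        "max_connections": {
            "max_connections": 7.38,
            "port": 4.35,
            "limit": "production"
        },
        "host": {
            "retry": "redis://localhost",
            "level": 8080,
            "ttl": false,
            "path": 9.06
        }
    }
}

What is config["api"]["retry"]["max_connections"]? 9.32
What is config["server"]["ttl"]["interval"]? 2.85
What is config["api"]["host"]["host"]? 8080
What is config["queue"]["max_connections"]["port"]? 4.35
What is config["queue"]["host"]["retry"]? "redis://localhost"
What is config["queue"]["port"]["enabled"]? "/tmp"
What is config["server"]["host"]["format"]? 8.41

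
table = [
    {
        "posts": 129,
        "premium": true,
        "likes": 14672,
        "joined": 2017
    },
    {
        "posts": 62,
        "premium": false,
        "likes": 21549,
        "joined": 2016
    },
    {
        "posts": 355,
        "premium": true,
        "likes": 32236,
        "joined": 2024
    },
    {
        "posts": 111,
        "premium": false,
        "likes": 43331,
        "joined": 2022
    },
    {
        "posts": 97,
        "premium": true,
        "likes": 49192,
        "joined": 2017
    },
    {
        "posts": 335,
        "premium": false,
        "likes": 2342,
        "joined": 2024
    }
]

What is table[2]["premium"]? True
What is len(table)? 6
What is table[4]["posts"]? 97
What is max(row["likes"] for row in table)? 49192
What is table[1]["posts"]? 62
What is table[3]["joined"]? 2022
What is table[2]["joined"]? 2024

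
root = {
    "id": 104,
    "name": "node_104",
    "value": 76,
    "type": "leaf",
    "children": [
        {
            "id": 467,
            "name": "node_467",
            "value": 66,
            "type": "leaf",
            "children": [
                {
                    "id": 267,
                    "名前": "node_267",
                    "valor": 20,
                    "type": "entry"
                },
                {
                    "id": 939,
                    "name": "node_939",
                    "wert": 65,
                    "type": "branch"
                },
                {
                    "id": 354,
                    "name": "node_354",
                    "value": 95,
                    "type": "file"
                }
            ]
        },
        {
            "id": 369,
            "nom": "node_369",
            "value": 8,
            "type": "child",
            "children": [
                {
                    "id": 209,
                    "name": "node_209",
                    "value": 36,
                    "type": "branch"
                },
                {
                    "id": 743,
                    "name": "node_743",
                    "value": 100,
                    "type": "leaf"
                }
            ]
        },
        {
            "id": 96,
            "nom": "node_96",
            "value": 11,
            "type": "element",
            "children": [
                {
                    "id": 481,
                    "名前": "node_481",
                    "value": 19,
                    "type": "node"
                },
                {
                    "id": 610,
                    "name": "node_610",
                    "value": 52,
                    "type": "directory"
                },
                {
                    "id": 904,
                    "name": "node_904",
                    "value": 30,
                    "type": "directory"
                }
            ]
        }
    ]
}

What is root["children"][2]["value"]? 11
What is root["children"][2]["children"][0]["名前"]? "node_481"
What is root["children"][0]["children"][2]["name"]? "node_354"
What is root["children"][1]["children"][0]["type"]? "branch"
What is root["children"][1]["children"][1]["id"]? 743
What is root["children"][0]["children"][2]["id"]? 354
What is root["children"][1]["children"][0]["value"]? 36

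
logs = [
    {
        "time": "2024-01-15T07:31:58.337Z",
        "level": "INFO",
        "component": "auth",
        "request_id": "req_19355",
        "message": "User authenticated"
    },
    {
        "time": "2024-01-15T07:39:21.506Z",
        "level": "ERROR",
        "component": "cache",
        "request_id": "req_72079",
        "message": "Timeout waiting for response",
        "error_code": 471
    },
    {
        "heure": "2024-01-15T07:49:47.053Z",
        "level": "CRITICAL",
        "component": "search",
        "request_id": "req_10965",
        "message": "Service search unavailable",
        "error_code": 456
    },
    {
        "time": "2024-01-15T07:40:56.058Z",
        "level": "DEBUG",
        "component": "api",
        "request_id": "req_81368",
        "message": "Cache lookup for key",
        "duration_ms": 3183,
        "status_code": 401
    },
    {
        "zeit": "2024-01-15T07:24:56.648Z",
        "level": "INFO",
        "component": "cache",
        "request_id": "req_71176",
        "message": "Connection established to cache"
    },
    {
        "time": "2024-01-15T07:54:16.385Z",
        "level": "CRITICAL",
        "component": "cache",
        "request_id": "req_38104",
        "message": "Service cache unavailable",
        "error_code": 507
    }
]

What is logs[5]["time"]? "2024-01-15T07:54:16.385Z"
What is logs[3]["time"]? "2024-01-15T07:40:56.058Z"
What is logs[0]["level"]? "INFO"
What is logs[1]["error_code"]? 471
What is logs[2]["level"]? "CRITICAL"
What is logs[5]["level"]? "CRITICAL"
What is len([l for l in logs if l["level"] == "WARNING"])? 0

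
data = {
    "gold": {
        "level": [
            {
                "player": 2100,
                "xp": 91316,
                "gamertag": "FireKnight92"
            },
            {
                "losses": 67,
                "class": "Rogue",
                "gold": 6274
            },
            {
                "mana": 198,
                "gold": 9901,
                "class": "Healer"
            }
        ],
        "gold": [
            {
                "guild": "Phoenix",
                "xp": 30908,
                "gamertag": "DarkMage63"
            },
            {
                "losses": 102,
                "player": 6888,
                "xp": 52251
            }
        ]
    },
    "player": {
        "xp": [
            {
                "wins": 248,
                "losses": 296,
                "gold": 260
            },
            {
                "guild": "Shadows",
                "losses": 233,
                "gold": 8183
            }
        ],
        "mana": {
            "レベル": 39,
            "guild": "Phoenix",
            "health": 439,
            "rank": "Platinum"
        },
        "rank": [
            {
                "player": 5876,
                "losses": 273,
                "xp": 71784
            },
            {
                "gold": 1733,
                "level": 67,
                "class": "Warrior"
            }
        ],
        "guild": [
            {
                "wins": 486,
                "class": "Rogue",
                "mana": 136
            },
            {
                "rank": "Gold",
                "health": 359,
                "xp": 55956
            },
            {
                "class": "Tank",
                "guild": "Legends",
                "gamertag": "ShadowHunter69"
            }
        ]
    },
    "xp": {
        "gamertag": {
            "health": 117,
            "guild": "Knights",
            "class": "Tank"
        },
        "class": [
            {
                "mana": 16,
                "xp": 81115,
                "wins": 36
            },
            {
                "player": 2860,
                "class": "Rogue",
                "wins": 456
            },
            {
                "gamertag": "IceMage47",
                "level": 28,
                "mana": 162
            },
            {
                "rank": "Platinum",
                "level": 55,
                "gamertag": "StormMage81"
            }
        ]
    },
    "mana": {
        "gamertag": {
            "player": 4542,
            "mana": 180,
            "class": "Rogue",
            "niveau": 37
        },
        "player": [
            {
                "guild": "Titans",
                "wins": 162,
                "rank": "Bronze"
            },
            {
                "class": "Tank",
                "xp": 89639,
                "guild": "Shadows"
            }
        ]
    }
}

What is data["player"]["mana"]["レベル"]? 39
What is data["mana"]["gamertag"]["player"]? 4542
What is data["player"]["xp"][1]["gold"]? 8183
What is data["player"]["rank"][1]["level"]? 67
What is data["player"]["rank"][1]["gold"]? 1733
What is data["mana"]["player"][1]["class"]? "Tank"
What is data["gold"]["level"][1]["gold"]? 6274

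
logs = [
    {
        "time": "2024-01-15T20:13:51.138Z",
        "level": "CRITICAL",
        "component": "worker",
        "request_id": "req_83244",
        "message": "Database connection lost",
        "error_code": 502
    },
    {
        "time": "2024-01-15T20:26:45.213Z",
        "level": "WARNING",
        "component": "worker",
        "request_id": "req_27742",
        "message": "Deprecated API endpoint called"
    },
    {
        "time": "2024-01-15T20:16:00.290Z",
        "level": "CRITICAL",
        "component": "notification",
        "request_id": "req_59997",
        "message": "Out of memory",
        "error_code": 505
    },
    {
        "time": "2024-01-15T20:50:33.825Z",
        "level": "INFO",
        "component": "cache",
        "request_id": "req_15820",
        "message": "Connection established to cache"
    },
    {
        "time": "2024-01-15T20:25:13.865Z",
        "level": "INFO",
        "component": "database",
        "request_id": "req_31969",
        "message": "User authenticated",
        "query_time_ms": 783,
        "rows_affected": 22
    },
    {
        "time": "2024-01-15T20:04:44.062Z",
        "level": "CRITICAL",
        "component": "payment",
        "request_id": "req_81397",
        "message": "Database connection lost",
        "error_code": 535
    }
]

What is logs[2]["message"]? "Out of memory"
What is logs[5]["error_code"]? 535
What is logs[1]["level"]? "WARNING"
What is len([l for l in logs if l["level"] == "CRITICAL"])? 3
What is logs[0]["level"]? "CRITICAL"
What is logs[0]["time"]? "2024-01-15T20:13:51.138Z"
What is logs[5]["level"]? "CRITICAL"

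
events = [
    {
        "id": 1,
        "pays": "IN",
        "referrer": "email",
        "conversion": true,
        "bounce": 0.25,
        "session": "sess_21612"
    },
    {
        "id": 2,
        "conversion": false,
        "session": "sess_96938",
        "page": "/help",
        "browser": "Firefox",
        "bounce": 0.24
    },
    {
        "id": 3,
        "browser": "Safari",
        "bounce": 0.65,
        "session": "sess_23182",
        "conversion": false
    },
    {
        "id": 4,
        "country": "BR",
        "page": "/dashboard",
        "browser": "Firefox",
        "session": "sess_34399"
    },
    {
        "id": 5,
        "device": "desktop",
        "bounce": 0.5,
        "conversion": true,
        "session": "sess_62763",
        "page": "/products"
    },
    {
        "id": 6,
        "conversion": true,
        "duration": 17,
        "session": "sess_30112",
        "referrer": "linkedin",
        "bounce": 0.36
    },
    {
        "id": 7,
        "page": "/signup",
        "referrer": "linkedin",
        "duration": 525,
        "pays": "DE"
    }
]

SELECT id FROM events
[1, 2, 3, 4, 5, 6, 7]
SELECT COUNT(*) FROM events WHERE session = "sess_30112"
1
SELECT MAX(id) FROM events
7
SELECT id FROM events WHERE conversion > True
[]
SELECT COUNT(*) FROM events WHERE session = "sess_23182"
1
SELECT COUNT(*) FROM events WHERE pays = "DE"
1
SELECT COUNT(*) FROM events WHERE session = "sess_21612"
1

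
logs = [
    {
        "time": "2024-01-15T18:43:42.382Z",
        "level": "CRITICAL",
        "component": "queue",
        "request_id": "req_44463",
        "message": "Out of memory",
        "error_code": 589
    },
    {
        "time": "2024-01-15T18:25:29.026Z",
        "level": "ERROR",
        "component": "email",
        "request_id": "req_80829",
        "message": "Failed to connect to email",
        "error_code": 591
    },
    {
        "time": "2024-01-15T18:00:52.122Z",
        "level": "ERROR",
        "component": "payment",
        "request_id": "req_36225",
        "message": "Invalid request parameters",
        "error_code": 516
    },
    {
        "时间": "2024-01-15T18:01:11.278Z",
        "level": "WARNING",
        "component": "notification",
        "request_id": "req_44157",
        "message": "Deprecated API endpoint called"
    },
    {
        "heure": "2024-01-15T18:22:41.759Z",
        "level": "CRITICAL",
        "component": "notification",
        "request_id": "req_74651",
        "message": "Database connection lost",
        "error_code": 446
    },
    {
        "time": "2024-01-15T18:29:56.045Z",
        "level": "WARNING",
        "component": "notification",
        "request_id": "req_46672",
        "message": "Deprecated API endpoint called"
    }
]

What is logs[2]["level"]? "ERROR"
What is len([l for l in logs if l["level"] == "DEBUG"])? 0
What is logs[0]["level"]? "CRITICAL"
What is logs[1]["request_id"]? "req_80829"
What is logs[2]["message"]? "Invalid request parameters"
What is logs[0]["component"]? "queue"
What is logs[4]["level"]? "CRITICAL"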